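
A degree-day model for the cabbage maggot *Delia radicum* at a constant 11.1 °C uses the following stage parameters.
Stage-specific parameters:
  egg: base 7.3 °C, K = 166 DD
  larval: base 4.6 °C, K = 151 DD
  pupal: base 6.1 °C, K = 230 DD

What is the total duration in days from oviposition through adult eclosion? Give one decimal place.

egg: 166 / (11.1 − 7.3) = 166 / 3.8 = 43.684 d.
larval: 151 / (11.1 − 4.6) = 151 / 6.5 = 23.231 d.
pupal: 230 / (11.1 − 6.1) = 230 / 5.0 = 46.000 d.
Sum = 112.915 ≈ 112.9 days.

112.9 days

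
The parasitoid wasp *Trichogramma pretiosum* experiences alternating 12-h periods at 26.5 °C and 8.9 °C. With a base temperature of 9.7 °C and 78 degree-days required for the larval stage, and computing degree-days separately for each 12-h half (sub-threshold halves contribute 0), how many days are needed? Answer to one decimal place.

Day half: max(0, 26.5 − 9.7) × 0.5 = 16.8 × 0.5 = 8.40 DD.
Night half: max(0, 8.9 − 9.7) × 0.5 = 0.0 × 0.5 = 0.00 DD.
Per 24 h: 8.40 DD/day.
Duration = 78 / 8.40 = 9.286 ≈ 9.3 days.

9.3 days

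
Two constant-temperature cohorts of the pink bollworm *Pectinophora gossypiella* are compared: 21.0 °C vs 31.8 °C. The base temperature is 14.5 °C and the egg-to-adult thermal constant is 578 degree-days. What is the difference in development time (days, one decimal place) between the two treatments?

55.5 days

At 21.0 °C: 578 / (21.0 − 14.5) = 578 / 6.5 = 88.923 d.
At 31.8 °C: 578 / (31.8 − 14.5) = 578 / 17.3 = 33.410 d.
Difference = |88.923 − 33.410| = 55.513 ≈ 55.5 days.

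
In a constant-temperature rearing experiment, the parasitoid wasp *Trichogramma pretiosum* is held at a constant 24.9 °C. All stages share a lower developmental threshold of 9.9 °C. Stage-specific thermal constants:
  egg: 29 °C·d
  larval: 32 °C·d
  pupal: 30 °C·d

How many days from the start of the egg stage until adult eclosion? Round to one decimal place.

Daily accumulation at 24.9 °C = 24.9 − 9.9 = 15.0 DD/day.
Total K = 29 + 32 + 30 = 91 DD.
Total duration = 91 / 15.0 = 6.067 ≈ 6.1 days.

6.1 days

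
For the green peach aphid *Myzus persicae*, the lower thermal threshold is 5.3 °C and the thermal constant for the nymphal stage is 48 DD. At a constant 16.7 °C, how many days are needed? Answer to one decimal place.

Daily accumulation = 16.7 − 5.3 = 11.4 DD/day.
Duration = 48 / 11.4 = 4.211 ≈ 4.2 days.

4.2 days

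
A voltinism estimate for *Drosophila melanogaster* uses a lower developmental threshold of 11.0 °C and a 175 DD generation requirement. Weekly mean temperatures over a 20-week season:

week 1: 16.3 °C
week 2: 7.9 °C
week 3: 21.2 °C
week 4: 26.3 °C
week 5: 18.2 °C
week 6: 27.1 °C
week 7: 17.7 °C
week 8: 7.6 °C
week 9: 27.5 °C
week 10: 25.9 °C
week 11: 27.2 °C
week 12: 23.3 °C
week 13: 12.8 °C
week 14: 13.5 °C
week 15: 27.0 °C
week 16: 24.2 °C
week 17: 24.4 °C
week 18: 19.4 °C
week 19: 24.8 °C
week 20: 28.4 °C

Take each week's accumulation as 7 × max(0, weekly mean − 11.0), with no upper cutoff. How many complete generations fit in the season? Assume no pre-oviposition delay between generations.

8 generations

Weekly DD (7 × max(0, T̄ − 11.0)): 37.1, 0.0, 71.4, 107.1, 50.4, 112.7, 46.9, 0.0, 115.5, 104.3, 113.4, 86.1, 12.6, 17.5, 112.0, 92.4, 93.8, 58.8, 96.6, 121.8.
Season total = 1450.4 DD.
Complete generations = ⌊1450.4 / 175⌋ = 8.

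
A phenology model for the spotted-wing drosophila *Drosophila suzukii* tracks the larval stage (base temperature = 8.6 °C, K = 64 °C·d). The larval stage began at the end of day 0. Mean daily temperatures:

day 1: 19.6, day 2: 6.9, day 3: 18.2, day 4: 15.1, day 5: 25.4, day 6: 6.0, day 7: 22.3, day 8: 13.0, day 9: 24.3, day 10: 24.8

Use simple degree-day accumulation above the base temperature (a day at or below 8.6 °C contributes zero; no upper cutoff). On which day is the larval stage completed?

day 9

Daily DD above 8.6 °C: 11.0, 0.0, 9.6, 6.5, 16.8, 0.0, 13.7, 4.4, 15.7, 16.2.
Cumulative: 11.0, 11.0, 20.6, 27.1, 43.9, 43.9, 57.6, 62.0, 77.7, 93.9.
The total first reaches 64 DD on day 9.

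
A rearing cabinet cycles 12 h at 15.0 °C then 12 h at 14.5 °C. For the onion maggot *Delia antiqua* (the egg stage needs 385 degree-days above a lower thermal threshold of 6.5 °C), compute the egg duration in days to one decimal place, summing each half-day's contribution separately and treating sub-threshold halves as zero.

46.7 days

Day half: max(0, 15.0 − 6.5) × 0.5 = 8.5 × 0.5 = 4.25 DD.
Night half: max(0, 14.5 − 6.5) × 0.5 = 8.0 × 0.5 = 4.00 DD.
Per 24 h: 8.25 DD/day.
Duration = 385 / 8.25 = 46.667 ≈ 46.7 days.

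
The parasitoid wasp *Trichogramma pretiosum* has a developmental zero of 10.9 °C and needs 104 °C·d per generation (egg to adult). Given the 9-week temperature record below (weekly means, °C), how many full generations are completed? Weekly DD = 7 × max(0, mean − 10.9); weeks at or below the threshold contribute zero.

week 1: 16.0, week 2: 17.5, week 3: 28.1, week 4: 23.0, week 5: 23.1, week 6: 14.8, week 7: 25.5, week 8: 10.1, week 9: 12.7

4 generations

Weekly DD (7 × max(0, T̄ − 10.9)): 35.7, 46.2, 120.4, 84.7, 85.4, 27.3, 102.2, 0.0, 12.6.
Season total = 514.5 DD.
Complete generations = ⌊514.5 / 104⌋ = 4.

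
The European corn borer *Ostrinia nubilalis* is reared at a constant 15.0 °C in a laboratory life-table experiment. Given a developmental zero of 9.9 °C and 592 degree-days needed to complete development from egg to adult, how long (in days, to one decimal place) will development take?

116.1 days

Daily accumulation = 15.0 − 9.9 = 5.1 DD/day.
Duration = 592 / 5.1 = 116.078 ≈ 116.1 days.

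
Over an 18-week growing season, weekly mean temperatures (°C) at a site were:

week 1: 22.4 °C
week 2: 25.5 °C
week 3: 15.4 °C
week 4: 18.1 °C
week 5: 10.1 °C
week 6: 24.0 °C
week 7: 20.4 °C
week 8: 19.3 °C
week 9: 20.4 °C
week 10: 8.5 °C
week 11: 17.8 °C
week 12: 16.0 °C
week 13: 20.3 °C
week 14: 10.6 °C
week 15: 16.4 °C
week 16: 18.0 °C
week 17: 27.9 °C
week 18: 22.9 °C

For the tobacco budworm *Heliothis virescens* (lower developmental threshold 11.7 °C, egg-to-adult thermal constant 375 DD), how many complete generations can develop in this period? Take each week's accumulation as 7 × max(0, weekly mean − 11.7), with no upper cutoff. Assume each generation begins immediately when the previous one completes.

Weekly DD (7 × max(0, T̄ − 11.7)): 74.9, 96.6, 25.9, 44.8, 0.0, 86.1, 60.9, 53.2, 60.9, 0.0, 42.7, 30.1, 60.2, 0.0, 32.9, 44.1, 113.4, 78.4.
Season total = 905.1 DD.
Complete generations = ⌊905.1 / 375⌋ = 2.

2 generations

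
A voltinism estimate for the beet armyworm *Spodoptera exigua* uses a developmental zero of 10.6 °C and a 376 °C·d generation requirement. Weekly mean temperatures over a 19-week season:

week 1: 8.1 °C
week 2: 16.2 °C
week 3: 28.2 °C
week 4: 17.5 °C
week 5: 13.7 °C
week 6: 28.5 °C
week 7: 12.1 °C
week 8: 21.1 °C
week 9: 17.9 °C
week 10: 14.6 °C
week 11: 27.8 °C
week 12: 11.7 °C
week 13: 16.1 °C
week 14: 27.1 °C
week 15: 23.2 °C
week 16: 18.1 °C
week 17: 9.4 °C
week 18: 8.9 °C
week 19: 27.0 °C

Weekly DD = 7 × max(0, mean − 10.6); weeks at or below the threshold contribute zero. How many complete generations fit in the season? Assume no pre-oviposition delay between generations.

Weekly DD (7 × max(0, T̄ − 10.6)): 0.0, 39.2, 123.2, 48.3, 21.7, 125.3, 10.5, 73.5, 51.1, 28.0, 120.4, 7.7, 38.5, 115.5, 88.2, 52.5, 0.0, 0.0, 114.8.
Season total = 1058.4 DD.
Complete generations = ⌊1058.4 / 376⌋ = 2.

2 generations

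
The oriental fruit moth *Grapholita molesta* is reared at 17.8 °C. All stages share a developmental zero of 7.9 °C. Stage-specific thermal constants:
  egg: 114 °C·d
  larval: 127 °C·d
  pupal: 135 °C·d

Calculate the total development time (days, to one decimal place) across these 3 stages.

Daily accumulation at 17.8 °C = 17.8 − 7.9 = 9.9 DD/day.
Total K = 114 + 127 + 135 = 376 DD.
Total duration = 376 / 9.9 = 37.980 ≈ 38.0 days.

38.0 days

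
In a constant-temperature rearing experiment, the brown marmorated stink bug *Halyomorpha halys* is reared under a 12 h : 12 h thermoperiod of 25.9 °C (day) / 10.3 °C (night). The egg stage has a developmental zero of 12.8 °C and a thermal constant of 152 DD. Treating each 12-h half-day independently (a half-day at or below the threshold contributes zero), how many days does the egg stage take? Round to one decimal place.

23.2 days

Day half: max(0, 25.9 − 12.8) × 0.5 = 13.1 × 0.5 = 6.55 DD.
Night half: max(0, 10.3 − 12.8) × 0.5 = 0.0 × 0.5 = 0.00 DD.
Per 24 h: 6.55 DD/day.
Duration = 152 / 6.55 = 23.206 ≈ 23.2 days.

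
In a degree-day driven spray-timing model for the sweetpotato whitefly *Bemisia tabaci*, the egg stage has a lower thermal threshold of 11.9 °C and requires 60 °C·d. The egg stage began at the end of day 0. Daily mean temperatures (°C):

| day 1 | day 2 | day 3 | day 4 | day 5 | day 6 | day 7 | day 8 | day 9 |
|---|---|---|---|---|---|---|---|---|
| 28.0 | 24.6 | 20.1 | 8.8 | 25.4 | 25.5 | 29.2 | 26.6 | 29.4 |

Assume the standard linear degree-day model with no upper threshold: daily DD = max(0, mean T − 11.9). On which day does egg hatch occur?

Daily DD above 11.9 °C: 16.1, 12.7, 8.2, 0.0, 13.5, 13.6, 17.3, 14.7, 17.5.
Cumulative: 16.1, 28.8, 37.0, 37.0, 50.5, 64.1, 81.4, 96.1, 113.6.
The total first reaches 60 DD on day 6.

day 6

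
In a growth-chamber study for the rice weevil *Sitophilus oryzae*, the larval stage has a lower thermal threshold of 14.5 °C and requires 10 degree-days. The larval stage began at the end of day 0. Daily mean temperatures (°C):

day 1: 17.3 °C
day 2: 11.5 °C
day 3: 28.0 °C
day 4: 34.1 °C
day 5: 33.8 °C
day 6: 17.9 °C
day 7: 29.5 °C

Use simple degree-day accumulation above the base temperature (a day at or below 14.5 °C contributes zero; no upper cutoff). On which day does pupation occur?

Daily DD above 14.5 °C: 2.8, 0.0, 13.5, 19.6, 19.3, 3.4, 15.0.
Cumulative: 2.8, 2.8, 16.3, 35.9, 55.2, 58.6, 73.6.
The total first reaches 10 DD on day 3.

day 3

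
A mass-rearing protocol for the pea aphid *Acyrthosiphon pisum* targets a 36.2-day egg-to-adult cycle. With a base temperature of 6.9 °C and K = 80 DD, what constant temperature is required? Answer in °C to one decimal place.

Required daily accumulation = 80 / 36.2 = 2.210 DD/day.
T = T_base + 2.210 = 6.9 + 2.210 = 9.110 ≈ 9.1 °C.

9.1 °C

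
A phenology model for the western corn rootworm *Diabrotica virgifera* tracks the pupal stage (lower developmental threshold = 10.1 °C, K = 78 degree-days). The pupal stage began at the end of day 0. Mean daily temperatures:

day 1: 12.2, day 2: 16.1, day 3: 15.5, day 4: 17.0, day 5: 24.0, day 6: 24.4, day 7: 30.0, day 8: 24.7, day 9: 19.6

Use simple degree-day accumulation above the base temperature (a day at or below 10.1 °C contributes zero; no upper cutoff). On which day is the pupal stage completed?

Daily DD above 10.1 °C: 2.1, 6.0, 5.4, 6.9, 13.9, 14.3, 19.9, 14.6, 9.5.
Cumulative: 2.1, 8.1, 13.5, 20.4, 34.3, 48.6, 68.5, 83.1, 92.6.
The total first reaches 78 DD on day 8.

day 8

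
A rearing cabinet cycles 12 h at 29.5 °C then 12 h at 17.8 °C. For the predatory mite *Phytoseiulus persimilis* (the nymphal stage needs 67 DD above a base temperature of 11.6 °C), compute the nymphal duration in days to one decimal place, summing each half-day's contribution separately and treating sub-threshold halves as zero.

5.6 days

Day half: max(0, 29.5 − 11.6) × 0.5 = 17.9 × 0.5 = 8.95 DD.
Night half: max(0, 17.8 − 11.6) × 0.5 = 6.2 × 0.5 = 3.10 DD.
Per 24 h: 12.05 DD/day.
Duration = 67 / 12.05 = 5.560 ≈ 5.6 days.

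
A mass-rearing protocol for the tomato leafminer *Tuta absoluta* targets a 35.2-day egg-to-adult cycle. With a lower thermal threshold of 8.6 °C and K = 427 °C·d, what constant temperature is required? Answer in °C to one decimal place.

Required daily accumulation = 427 / 35.2 = 12.131 DD/day.
T = T_base + 12.131 = 8.6 + 12.131 = 20.731 ≈ 20.7 °C.

20.7 °C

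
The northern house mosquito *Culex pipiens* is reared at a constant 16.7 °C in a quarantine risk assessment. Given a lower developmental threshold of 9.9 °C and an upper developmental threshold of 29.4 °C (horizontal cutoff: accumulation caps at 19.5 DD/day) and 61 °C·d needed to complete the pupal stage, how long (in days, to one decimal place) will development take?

Daily accumulation = 16.7 − 9.9 = 6.8 DD/day.
Duration = 61 / 6.8 = 8.971 ≈ 9.0 days.

9.0 days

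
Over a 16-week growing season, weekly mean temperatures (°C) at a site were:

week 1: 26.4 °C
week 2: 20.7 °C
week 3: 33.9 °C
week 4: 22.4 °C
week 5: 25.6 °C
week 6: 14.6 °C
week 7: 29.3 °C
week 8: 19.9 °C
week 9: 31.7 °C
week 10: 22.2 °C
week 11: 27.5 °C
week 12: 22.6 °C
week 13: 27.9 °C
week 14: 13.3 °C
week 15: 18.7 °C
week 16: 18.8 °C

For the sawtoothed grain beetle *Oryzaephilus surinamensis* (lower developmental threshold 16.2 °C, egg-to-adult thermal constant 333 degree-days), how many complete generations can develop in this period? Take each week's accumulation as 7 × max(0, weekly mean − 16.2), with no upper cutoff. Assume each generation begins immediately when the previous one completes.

2 generations

Weekly DD (7 × max(0, T̄ − 16.2)): 71.4, 31.5, 123.9, 43.4, 65.8, 0.0, 91.7, 25.9, 108.5, 42.0, 79.1, 44.8, 81.9, 0.0, 17.5, 18.2.
Season total = 845.6 DD.
Complete generations = ⌊845.6 / 333⌋ = 2.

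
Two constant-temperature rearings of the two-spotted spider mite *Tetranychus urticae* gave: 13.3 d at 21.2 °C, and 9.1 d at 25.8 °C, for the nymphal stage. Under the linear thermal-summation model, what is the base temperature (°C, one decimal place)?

Linear rate model ⇒ the product D·(T − T_b) is constant across temperatures.
13.3·(21.2 − T_b) = 9.1·(25.8 − T_b)
T_b = (13.3·21.2 − 9.1·25.8) / (13.3 − 9.1) = 47.18 / 4.2 = 11.233 °C ≈ 11.2 °C.

11.2 °C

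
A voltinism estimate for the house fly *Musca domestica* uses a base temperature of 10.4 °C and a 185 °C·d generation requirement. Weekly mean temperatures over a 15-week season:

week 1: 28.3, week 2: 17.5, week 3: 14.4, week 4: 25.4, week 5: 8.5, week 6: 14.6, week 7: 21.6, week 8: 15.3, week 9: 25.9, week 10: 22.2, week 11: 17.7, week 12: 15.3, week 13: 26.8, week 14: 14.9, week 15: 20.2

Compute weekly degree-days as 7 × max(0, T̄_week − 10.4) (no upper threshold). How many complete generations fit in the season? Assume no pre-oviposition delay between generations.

Weekly DD (7 × max(0, T̄ − 10.4)): 125.3, 49.7, 28.0, 105.0, 0.0, 29.4, 78.4, 34.3, 108.5, 82.6, 51.1, 34.3, 114.8, 31.5, 68.6.
Season total = 941.5 DD.
Complete generations = ⌊941.5 / 185⌋ = 5.

5 generations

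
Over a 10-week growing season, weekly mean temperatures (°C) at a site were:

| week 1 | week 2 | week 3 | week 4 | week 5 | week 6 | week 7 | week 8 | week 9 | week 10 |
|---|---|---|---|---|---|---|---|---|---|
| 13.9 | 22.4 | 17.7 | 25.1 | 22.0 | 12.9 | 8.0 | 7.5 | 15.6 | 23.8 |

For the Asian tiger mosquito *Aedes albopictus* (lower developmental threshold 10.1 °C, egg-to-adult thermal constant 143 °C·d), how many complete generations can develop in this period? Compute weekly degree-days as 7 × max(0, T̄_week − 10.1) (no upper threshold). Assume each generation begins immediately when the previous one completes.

3 generations

Weekly DD (7 × max(0, T̄ − 10.1)): 26.6, 86.1, 53.2, 105.0, 83.3, 19.6, 0.0, 0.0, 38.5, 95.9.
Season total = 508.2 DD.
Complete generations = ⌊508.2 / 143⌋ = 3.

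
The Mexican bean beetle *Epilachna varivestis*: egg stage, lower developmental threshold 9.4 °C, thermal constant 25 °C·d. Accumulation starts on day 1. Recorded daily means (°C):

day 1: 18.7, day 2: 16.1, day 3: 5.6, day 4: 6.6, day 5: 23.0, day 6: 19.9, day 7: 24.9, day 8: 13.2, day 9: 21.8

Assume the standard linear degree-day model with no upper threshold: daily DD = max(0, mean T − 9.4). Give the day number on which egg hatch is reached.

day 5

Daily DD above 9.4 °C: 9.3, 6.7, 0.0, 0.0, 13.6, 10.5, 15.5, 3.8, 12.4.
Cumulative: 9.3, 16.0, 16.0, 16.0, 29.6, 40.1, 55.6, 59.4, 71.8.
The total first reaches 25 DD on day 5.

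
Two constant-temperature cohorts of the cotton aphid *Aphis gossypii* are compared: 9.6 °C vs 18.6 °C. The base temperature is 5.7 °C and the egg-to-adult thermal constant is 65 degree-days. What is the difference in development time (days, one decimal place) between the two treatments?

11.6 days

At 9.6 °C: 65 / (9.6 − 5.7) = 65 / 3.9 = 16.667 d.
At 18.6 °C: 65 / (18.6 − 5.7) = 65 / 12.9 = 5.039 d.
Difference = |16.667 − 5.039| = 11.628 ≈ 11.6 days.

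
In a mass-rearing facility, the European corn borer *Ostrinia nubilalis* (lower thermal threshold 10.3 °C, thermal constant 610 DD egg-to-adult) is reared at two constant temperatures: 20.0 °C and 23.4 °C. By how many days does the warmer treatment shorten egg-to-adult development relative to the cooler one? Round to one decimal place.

At 20.0 °C: 610 / (20.0 − 10.3) = 610 / 9.7 = 62.887 d.
At 23.4 °C: 610 / (23.4 − 10.3) = 610 / 13.1 = 46.565 d.
Difference = |62.887 − 46.565| = 16.322 ≈ 16.3 days.

16.3 days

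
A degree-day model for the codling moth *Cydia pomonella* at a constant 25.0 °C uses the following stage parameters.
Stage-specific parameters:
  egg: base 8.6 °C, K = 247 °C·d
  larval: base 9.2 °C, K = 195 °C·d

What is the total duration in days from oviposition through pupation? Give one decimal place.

egg: 247 / (25.0 − 8.6) = 247 / 16.4 = 15.061 d.
larval: 195 / (25.0 − 9.2) = 195 / 15.8 = 12.342 d.
Sum = 27.403 ≈ 27.4 days.

27.4 days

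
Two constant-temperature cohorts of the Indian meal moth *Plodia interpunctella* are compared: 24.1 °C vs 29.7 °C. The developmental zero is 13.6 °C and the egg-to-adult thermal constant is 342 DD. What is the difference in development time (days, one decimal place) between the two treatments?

11.3 days

At 24.1 °C: 342 / (24.1 − 13.6) = 342 / 10.5 = 32.571 d.
At 29.7 °C: 342 / (29.7 − 13.6) = 342 / 16.1 = 21.242 d.
Difference = |32.571 − 21.242| = 11.329 ≈ 11.3 days.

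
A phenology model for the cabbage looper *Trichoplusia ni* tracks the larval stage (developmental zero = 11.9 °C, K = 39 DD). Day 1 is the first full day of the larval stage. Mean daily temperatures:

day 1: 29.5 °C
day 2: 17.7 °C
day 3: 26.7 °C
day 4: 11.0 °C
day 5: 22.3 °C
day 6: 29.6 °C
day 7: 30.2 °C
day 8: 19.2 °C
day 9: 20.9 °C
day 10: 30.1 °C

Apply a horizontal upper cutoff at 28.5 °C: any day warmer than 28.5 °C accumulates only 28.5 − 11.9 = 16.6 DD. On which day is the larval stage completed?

day 5

Daily DD above 11.9 °C (capped at 16.6): 16.6, 5.8, 14.8, 0.0, 10.4, 16.6, 16.6, 7.3, 9.0, 16.6.
Cumulative: 16.6, 22.4, 37.2, 37.2, 47.6, 64.2, 80.8, 88.1, 97.1, 113.7.
The total first reaches 39 DD on day 5.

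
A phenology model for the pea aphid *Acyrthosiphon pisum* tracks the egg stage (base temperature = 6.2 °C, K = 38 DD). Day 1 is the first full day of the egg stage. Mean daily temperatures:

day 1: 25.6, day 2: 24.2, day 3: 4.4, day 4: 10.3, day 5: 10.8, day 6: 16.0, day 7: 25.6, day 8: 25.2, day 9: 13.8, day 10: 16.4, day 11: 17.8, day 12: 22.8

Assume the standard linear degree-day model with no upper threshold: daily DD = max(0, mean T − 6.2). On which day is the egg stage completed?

Daily DD above 6.2 °C: 19.4, 18.0, 0.0, 4.1, 4.6, 9.8, 19.4, 19.0, 7.6, 10.2, 11.6, 16.6.
Cumulative: 19.4, 37.4, 37.4, 41.5, 46.1, 55.9, 75.3, 94.3, 101.9, 112.1, 123.7, 140.3.
The total first reaches 38 DD on day 4.

day 4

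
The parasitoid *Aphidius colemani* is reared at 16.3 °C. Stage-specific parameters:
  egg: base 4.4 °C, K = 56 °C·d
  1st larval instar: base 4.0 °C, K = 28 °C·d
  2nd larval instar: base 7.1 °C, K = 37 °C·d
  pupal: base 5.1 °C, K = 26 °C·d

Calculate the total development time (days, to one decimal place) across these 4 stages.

13.3 days

egg: 56 / (16.3 − 4.4) = 56 / 11.9 = 4.706 d.
1st larval instar: 28 / (16.3 − 4.0) = 28 / 12.3 = 2.276 d.
2nd larval instar: 37 / (16.3 − 7.1) = 37 / 9.2 = 4.022 d.
pupal: 26 / (16.3 − 5.1) = 26 / 11.2 = 2.321 d.
Sum = 13.325 ≈ 13.3 days.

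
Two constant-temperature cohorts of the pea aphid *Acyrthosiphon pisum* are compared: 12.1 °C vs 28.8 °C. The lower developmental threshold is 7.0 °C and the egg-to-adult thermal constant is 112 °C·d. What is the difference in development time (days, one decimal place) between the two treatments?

16.8 days

At 12.1 °C: 112 / (12.1 − 7.0) = 112 / 5.1 = 21.961 d.
At 28.8 °C: 112 / (28.8 − 7.0) = 112 / 21.8 = 5.138 d.
Difference = |21.961 − 5.138| = 16.823 ≈ 16.8 days.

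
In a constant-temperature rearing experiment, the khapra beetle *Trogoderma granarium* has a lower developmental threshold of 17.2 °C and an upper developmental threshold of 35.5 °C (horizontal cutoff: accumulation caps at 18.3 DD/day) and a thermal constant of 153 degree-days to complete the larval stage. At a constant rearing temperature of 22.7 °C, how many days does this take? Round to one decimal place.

27.8 days

Daily accumulation = 22.7 − 17.2 = 5.5 DD/day.
Duration = 153 / 5.5 = 27.818 ≈ 27.8 days.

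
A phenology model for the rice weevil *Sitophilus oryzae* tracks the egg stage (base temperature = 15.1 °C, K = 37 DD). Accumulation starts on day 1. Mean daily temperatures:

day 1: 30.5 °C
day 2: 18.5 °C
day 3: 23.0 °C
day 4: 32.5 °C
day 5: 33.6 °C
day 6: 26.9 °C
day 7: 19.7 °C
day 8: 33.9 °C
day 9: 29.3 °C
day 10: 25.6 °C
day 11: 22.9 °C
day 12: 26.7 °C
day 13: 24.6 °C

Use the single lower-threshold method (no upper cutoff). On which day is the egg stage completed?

day 4

Daily DD above 15.1 °C: 15.4, 3.4, 7.9, 17.4, 18.5, 11.8, 4.6, 18.8, 14.2, 10.5, 7.8, 11.6, 9.5.
Cumulative: 15.4, 18.8, 26.7, 44.1, 62.6, 74.4, 79.0, 97.8, 112.0, 122.5, 130.3, 141.9, 151.4.
The total first reaches 37 DD on day 4.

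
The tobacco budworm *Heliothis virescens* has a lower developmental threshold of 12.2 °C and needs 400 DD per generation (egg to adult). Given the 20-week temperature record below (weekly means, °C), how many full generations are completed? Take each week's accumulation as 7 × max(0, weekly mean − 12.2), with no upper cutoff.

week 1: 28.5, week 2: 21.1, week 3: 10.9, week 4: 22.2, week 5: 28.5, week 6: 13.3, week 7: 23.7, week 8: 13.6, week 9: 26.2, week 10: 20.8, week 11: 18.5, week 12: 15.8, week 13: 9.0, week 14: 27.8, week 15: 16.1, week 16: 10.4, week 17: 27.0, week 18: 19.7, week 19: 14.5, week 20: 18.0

Weekly DD (7 × max(0, T̄ − 12.2)): 114.1, 62.3, 0.0, 70.0, 114.1, 7.7, 80.5, 9.8, 98.0, 60.2, 44.1, 25.2, 0.0, 109.2, 27.3, 0.0, 103.6, 52.5, 16.1, 40.6.
Season total = 1035.3 DD.
Complete generations = ⌊1035.3 / 400⌋ = 2.

2 generations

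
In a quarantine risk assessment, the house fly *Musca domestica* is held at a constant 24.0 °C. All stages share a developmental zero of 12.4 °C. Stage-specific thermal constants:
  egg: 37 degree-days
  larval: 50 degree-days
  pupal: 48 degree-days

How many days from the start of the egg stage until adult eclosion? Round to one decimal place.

Daily accumulation at 24.0 °C = 24.0 − 12.4 = 11.6 DD/day.
Total K = 37 + 50 + 48 = 135 DD.
Total duration = 135 / 11.6 = 11.638 ≈ 11.6 days.

11.6 days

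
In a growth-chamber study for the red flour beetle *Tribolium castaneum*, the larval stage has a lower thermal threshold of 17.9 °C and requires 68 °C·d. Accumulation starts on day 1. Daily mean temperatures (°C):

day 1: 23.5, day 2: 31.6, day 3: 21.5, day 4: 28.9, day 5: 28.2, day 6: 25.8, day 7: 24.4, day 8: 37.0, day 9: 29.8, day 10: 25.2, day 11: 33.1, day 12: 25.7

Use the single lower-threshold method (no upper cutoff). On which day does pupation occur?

day 8

Daily DD above 17.9 °C: 5.6, 13.7, 3.6, 11.0, 10.3, 7.9, 6.5, 19.1, 11.9, 7.3, 15.2, 7.8.
Cumulative: 5.6, 19.3, 22.9, 33.9, 44.2, 52.1, 58.6, 77.7, 89.6, 96.9, 112.1, 119.9.
The total first reaches 68 DD on day 8.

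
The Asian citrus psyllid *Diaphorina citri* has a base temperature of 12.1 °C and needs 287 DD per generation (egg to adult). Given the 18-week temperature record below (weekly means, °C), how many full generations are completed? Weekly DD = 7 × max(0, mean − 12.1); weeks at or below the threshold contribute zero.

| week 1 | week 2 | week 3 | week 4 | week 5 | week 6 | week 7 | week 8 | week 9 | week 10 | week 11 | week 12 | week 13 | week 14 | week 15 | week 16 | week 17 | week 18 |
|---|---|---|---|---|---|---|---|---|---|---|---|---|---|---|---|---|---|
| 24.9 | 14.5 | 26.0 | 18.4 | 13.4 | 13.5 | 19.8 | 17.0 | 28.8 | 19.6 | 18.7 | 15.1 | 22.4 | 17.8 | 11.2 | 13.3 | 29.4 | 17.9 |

3 generations

Weekly DD (7 × max(0, T̄ − 12.1)): 89.6, 16.8, 97.3, 44.1, 9.1, 9.8, 53.9, 34.3, 116.9, 52.5, 46.2, 21.0, 72.1, 39.9, 0.0, 8.4, 121.1, 40.6.
Season total = 873.6 DD.
Complete generations = ⌊873.6 / 287⌋ = 3.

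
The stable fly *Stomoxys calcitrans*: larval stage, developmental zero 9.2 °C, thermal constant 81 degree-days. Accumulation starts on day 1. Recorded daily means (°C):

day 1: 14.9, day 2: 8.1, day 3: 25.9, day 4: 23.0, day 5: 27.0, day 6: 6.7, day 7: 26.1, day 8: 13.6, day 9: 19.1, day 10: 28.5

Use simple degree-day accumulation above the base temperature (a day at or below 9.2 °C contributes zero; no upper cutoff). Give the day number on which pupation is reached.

Daily DD above 9.2 °C: 5.7, 0.0, 16.7, 13.8, 17.8, 0.0, 16.9, 4.4, 9.9, 19.3.
Cumulative: 5.7, 5.7, 22.4, 36.2, 54.0, 54.0, 70.9, 75.3, 85.2, 104.5.
The total first reaches 81 DD on day 9.

day 9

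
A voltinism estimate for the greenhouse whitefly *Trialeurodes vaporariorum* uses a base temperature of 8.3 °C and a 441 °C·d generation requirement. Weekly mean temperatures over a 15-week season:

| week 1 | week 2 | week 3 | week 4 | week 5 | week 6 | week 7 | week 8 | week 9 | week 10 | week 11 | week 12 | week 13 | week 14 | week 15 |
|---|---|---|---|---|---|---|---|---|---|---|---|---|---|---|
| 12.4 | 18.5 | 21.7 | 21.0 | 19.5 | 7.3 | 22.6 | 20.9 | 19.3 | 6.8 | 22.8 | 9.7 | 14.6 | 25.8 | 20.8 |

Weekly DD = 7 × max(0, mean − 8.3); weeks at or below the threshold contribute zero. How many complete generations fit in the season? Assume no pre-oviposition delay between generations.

2 generations

Weekly DD (7 × max(0, T̄ − 8.3)): 28.7, 71.4, 93.8, 88.9, 78.4, 0.0, 100.1, 88.2, 77.0, 0.0, 101.5, 9.8, 44.1, 122.5, 87.5.
Season total = 991.9 DD.
Complete generations = ⌊991.9 / 441⌋ = 2.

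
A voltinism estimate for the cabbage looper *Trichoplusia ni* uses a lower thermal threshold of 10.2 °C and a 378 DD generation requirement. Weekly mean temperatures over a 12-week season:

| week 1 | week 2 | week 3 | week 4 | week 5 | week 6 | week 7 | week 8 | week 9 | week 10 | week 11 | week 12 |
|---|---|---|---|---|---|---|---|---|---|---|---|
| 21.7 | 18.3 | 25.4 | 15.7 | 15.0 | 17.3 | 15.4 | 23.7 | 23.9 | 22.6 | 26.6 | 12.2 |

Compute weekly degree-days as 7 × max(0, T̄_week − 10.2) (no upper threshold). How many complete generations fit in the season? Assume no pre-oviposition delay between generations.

Weekly DD (7 × max(0, T̄ − 10.2)): 80.5, 56.7, 106.4, 38.5, 33.6, 49.7, 36.4, 94.5, 95.9, 86.8, 114.8, 14.0.
Season total = 807.8 DD.
Complete generations = ⌊807.8 / 378⌋ = 2.

2 generations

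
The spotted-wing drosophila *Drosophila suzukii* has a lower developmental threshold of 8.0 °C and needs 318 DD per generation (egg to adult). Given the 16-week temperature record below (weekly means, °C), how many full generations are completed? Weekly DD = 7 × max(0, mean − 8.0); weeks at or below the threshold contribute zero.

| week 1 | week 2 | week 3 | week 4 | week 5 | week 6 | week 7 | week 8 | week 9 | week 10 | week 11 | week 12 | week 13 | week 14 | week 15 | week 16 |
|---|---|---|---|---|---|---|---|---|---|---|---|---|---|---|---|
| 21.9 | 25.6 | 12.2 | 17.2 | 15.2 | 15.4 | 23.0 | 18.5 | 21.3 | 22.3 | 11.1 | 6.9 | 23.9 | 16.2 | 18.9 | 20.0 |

3 generations

Weekly DD (7 × max(0, T̄ − 8.0)): 97.3, 123.2, 29.4, 64.4, 50.4, 51.8, 105.0, 73.5, 93.1, 100.1, 21.7, 0.0, 111.3, 57.4, 76.3, 84.0.
Season total = 1138.9 DD.
Complete generations = ⌊1138.9 / 318⌋ = 3.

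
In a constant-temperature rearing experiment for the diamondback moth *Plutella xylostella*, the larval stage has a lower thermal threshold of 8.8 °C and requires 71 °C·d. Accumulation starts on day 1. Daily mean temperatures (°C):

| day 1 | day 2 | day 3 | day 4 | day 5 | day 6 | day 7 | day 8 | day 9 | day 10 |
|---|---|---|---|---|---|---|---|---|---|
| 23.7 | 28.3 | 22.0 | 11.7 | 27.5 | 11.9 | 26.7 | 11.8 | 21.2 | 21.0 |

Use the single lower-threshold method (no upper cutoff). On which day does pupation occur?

Daily DD above 8.8 °C: 14.9, 19.5, 13.2, 2.9, 18.7, 3.1, 17.9, 3.0, 12.4, 12.2.
Cumulative: 14.9, 34.4, 47.6, 50.5, 69.2, 72.3, 90.2, 93.2, 105.6, 117.8.
The total first reaches 71 DD on day 6.

day 6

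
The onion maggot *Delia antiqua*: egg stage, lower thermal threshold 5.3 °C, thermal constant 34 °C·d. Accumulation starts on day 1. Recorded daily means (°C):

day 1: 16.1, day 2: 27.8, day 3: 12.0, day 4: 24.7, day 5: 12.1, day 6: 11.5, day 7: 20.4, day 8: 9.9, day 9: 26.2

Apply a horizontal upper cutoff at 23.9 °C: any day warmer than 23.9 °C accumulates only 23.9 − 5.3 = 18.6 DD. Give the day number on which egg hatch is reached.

Daily DD above 5.3 °C (capped at 18.6): 10.8, 18.6, 6.7, 18.6, 6.8, 6.2, 15.1, 4.6, 18.6.
Cumulative: 10.8, 29.4, 36.1, 54.7, 61.5, 67.7, 82.8, 87.4, 106.0.
The total first reaches 34 DD on day 3.

day 3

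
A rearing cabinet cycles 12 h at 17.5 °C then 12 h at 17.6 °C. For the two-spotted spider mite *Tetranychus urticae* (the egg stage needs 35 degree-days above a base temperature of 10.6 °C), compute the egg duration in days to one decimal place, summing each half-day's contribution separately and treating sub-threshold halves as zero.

Day half: max(0, 17.5 − 10.6) × 0.5 = 6.9 × 0.5 = 3.45 DD.
Night half: max(0, 17.6 − 10.6) × 0.5 = 7.0 × 0.5 = 3.50 DD.
Per 24 h: 6.95 DD/day.
Duration = 35 / 6.95 = 5.036 ≈ 5.0 days.

5.0 days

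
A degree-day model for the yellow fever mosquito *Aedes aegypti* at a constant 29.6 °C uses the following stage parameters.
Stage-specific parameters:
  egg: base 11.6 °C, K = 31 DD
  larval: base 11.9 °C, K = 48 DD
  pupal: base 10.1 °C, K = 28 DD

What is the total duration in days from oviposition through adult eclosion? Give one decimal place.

5.9 days

egg: 31 / (29.6 − 11.6) = 31 / 18.0 = 1.722 d.
larval: 48 / (29.6 − 11.9) = 48 / 17.7 = 2.712 d.
pupal: 28 / (29.6 − 10.1) = 28 / 19.5 = 1.436 d.
Sum = 5.870 ≈ 5.9 days.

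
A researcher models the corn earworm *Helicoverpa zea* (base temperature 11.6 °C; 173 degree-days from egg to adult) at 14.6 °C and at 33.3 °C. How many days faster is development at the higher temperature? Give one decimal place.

At 14.6 °C: 173 / (14.6 − 11.6) = 173 / 3.0 = 57.667 d.
At 33.3 °C: 173 / (33.3 − 11.6) = 173 / 21.7 = 7.972 d.
Difference = |57.667 − 7.972| = 49.694 ≈ 49.7 days.

49.7 days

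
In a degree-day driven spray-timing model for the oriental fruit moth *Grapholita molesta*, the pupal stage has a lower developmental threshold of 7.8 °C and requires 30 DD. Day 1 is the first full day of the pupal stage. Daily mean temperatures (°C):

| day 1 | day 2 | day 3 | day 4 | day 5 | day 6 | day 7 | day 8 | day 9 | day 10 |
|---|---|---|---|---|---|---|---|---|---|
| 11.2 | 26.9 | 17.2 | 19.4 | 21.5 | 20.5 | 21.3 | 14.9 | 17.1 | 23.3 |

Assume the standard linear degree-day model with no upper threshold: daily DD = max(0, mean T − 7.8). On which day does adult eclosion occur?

Daily DD above 7.8 °C: 3.4, 19.1, 9.4, 11.6, 13.7, 12.7, 13.5, 7.1, 9.3, 15.5.
Cumulative: 3.4, 22.5, 31.9, 43.5, 57.2, 69.9, 83.4, 90.5, 99.8, 115.3.
The total first reaches 30 DD on day 3.

day 3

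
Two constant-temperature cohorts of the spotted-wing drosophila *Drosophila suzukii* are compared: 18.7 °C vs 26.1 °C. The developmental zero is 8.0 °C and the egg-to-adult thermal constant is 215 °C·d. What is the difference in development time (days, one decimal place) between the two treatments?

At 18.7 °C: 215 / (18.7 − 8.0) = 215 / 10.7 = 20.093 d.
At 26.1 °C: 215 / (26.1 − 8.0) = 215 / 18.1 = 11.878 d.
Difference = |20.093 − 11.878| = 8.215 ≈ 8.2 days.

8.2 days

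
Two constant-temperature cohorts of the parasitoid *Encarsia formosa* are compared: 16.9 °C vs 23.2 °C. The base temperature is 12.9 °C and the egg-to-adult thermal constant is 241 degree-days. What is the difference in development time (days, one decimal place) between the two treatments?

36.9 days

At 16.9 °C: 241 / (16.9 − 12.9) = 241 / 4.0 = 60.250 d.
At 23.2 °C: 241 / (23.2 − 12.9) = 241 / 10.3 = 23.398 d.
Difference = |60.250 − 23.398| = 36.852 ≈ 36.9 days.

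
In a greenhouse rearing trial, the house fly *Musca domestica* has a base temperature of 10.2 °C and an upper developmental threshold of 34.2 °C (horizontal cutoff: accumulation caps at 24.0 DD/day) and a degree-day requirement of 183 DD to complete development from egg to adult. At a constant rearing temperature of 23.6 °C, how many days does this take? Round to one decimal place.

Daily accumulation = 23.6 − 10.2 = 13.4 DD/day.
Duration = 183 / 13.4 = 13.657 ≈ 13.7 days.

13.7 days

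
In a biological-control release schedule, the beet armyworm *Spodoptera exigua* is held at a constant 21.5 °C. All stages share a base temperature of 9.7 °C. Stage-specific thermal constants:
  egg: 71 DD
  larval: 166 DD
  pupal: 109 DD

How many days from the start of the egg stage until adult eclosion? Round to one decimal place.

Daily accumulation at 21.5 °C = 21.5 − 9.7 = 11.8 DD/day.
Total K = 71 + 166 + 109 = 346 DD.
Total duration = 346 / 11.8 = 29.322 ≈ 29.3 days.

29.3 days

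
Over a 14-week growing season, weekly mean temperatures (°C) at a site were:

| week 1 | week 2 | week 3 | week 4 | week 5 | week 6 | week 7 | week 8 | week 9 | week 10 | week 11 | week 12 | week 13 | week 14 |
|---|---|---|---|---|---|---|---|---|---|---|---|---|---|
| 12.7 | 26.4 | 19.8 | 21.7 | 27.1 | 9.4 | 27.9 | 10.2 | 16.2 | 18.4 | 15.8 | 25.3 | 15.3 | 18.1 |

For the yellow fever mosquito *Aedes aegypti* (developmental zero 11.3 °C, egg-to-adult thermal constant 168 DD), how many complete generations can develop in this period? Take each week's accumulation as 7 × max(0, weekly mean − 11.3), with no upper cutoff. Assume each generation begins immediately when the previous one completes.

Weekly DD (7 × max(0, T̄ − 11.3)): 9.8, 105.7, 59.5, 72.8, 110.6, 0.0, 116.2, 0.0, 34.3, 49.7, 31.5, 98.0, 28.0, 47.6.
Season total = 763.7 DD.
Complete generations = ⌊763.7 / 168⌋ = 4.

4 generations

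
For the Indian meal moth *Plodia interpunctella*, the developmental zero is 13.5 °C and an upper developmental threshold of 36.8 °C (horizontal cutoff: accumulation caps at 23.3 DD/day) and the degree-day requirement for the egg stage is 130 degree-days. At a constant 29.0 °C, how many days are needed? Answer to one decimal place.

8.4 days

Daily accumulation = 29.0 − 13.5 = 15.5 DD/day.
Duration = 130 / 15.5 = 8.387 ≈ 8.4 days.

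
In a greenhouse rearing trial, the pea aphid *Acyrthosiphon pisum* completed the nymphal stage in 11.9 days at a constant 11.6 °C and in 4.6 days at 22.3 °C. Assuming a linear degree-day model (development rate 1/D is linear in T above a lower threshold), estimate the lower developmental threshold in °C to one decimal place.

Linear rate model ⇒ the product D·(T − T_b) is constant across temperatures.
11.9·(11.6 − T_b) = 4.6·(22.3 − T_b)
T_b = (11.9·11.6 − 4.6·22.3) / (11.9 − 4.6) = 35.46 / 7.3 = 4.858 °C ≈ 4.9 °C.

4.9 °C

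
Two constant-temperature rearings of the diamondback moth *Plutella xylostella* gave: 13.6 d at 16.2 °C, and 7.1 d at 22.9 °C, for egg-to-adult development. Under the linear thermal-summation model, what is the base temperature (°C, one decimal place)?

Equal thermal constants: D₁(T₁ − T_b) = D₂(T₂ − T_b).
13.6·(16.2 − T_b) = 7.1·(22.9 − T_b)
T_b = (13.6·16.2 − 7.1·22.9) / (13.6 − 7.1) = 57.73 / 6.5 = 8.882 °C ≈ 8.9 °C.

8.9 °C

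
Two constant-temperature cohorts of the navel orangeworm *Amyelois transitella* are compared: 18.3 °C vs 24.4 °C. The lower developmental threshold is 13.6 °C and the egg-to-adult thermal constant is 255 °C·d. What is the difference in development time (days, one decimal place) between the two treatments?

At 18.3 °C: 255 / (18.3 − 13.6) = 255 / 4.7 = 54.255 d.
At 24.4 °C: 255 / (24.4 − 13.6) = 255 / 10.8 = 23.611 d.
Difference = |54.255 − 23.611| = 30.644 ≈ 30.6 days.

30.6 days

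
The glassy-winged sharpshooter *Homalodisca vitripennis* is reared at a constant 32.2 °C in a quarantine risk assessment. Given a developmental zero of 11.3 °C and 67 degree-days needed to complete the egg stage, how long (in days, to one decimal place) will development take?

Daily accumulation = 32.2 − 11.3 = 20.9 DD/day.
Duration = 67 / 20.9 = 3.206 ≈ 3.2 days.

3.2 days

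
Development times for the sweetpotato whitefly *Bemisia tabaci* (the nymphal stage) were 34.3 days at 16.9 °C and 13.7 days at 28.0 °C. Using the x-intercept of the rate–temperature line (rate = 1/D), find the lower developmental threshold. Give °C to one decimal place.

Equal thermal constants: D₁(T₁ − T_b) = D₂(T₂ − T_b).
34.3·(16.9 − T_b) = 13.7·(28.0 − T_b)
T_b = (34.3·16.9 − 13.7·28.0) / (34.3 − 13.7) = 196.07 / 20.6 = 9.518 °C ≈ 9.5 °C.

9.5 °C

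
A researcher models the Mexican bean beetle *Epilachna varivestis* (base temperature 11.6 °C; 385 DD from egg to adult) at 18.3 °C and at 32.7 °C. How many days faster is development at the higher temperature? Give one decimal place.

At 18.3 °C: 385 / (18.3 − 11.6) = 385 / 6.7 = 57.463 d.
At 32.7 °C: 385 / (32.7 − 11.6) = 385 / 21.1 = 18.246 d.
Difference = |57.463 − 18.246| = 39.216 ≈ 39.2 days.

39.2 days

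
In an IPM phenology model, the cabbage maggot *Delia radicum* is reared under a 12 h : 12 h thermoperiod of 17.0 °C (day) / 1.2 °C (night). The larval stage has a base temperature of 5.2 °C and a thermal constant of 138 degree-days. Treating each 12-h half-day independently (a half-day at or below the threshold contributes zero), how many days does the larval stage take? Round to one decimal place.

23.4 days

Day half: max(0, 17.0 − 5.2) × 0.5 = 11.8 × 0.5 = 5.90 DD.
Night half: max(0, 1.2 − 5.2) × 0.5 = 0.0 × 0.5 = 0.00 DD.
Per 24 h: 5.90 DD/day.
Duration = 138 / 5.90 = 23.390 ≈ 23.4 days.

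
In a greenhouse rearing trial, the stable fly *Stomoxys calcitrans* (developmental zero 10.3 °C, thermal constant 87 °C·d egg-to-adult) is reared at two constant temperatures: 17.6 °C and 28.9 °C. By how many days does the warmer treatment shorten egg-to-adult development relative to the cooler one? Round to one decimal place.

At 17.6 °C: 87 / (17.6 − 10.3) = 87 / 7.3 = 11.918 d.
At 28.9 °C: 87 / (28.9 − 10.3) = 87 / 18.6 = 4.677 d.
Difference = |11.918 − 4.677| = 7.240 ≈ 7.2 days.

7.2 days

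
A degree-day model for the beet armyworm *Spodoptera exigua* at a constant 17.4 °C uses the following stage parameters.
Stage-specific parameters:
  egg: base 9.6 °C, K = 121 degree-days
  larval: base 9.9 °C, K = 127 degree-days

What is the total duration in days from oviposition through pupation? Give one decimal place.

egg: 121 / (17.4 − 9.6) = 121 / 7.8 = 15.513 d.
larval: 127 / (17.4 − 9.9) = 127 / 7.5 = 16.933 d.
Sum = 32.446 ≈ 32.4 days.

32.4 days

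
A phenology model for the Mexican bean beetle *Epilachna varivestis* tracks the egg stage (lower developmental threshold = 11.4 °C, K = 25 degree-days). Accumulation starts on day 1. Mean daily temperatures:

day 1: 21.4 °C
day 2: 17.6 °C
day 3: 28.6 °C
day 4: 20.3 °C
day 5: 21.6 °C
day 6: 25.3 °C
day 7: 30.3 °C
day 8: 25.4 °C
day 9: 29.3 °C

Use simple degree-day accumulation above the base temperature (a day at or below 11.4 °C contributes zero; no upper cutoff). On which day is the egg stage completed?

Daily DD above 11.4 °C: 10.0, 6.2, 17.2, 8.9, 10.2, 13.9, 18.9, 14.0, 17.9.
Cumulative: 10.0, 16.2, 33.4, 42.3, 52.5, 66.4, 85.3, 99.3, 117.2.
The total first reaches 25 DD on day 3.

day 3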